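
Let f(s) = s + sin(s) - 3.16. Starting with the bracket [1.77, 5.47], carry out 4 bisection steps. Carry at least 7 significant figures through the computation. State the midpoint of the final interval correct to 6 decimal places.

3.735625

f(1.770000) = -0.409776, f(5.470000) = 1.583520 (opposite signs)
step 1: m = 3.620000, f(m) = -0.000366 < 0 → root in [3.620000, 5.470000]
step 2: m = 4.545000, f(m) = 0.398977 > 0 → root in [3.620000, 4.545000]
step 3: m = 4.082500, f(m) = 0.114407 > 0 → root in [3.620000, 4.082500]
step 4: m = 3.851250, f(m) = 0.039676 > 0 → root in [3.620000, 3.851250]
Midpoint of [3.620000, 3.851250] = 3.735625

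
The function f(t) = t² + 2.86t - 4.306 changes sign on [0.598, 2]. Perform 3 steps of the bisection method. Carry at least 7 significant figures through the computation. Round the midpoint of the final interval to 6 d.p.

f(0.598000) = -2.238116, f(2.000000) = 5.414000 (opposite signs)
step 1: m = 1.299000, f(m) = 1.096541 > 0 → root in [0.598000, 1.299000]
step 2: m = 0.948500, f(m) = -0.693638 < 0 → root in [0.948500, 1.299000]
step 3: m = 1.123750, f(m) = 0.170739 > 0 → root in [0.948500, 1.123750]
Midpoint of [0.948500, 1.123750] = 1.036125

1.036125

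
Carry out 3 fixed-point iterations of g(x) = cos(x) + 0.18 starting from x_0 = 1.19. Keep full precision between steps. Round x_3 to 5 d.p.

0.69340

x_1 = g(1.190000) = 0.551660
x_2 = g(0.551660) = 1.031656
x_3 = g(1.031656) = 0.693399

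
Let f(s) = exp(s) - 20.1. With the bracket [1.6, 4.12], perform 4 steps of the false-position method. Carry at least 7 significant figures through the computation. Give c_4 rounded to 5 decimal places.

2.92186

f(1.600000) = -15.146968, f(4.120000) = 41.459242
step 1: c = 2.274314, f(c) = -10.378752 < 0 → new bracket [2.274314, 4.120000]
step 2: c = 2.643848, f(c) = -6.032766 < 0 → new bracket [2.643848, 4.120000]
step 3: c = 2.831359, f(c) = -3.131488 < 0 → new bracket [2.831359, 4.120000]
step 4: c = 2.921857, f(c) = -1.524246 < 0 → new bracket [2.921857, 4.120000]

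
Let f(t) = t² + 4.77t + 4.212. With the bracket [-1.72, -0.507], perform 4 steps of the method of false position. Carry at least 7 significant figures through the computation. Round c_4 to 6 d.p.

-1.171500

f(-1.720000) = -1.034000, f(-0.507000) = 2.050659
step 1: c = -1.313394, f(c) = -0.327885 < 0 → new bracket [-1.313394, -0.507000]
step 2: c = -1.202231, f(c) = -0.077283 < 0 → new bracket [-1.202231, -0.507000]
step 3: c = -1.176982, f(c) = -0.016917 < 0 → new bracket [-1.176982, -0.507000]
step 4: c = -1.171500, f(c) = -0.003643 < 0 → new bracket [-1.171500, -0.507000]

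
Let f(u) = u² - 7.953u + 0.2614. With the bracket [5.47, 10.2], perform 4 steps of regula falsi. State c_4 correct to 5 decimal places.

7.91102

False-position update: c = (a·f(b) − b·f(a))/(f(b) − f(a)); replace the endpoint whose sign matches f(c).
f(5.470000) = -13.320610, f(10.200000) = 23.180800
step 1: c = 7.196138, f(c) = -5.185081 < 0 → new bracket [7.196138, 10.200000]
step 2: c = 7.745223, f(c) = -1.347880 < 0 → new bracket [7.745223, 10.200000]
step 3: c = 7.880116, f(c) = -0.312936 < 0 → new bracket [7.880116, 10.200000]
step 4: c = 7.911017, f(c) = -0.070731 < 0 → new bracket [7.911017, 10.200000]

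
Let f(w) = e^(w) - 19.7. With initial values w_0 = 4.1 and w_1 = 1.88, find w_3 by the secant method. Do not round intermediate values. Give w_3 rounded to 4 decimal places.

3.3908

Secant update: w_(k+1) = w_k − f(w_k)·(w_k − w_(k-1))/(f(w_k) − f(w_(k-1))).
f(w_0) = 40.640288, f(w_1) = -13.146495
w_2 = 1.880000 - (-13.146495)·(1.880000 - 4.100000)/(-13.146495 - (40.640288)) = 2.422609; f(w_2) = -8.424756
w_3 = 2.422609 - (-8.424756)·(2.422609 - 1.880000)/(-8.424756 - (-13.146495)) = 3.390760; f(w_3) = 9.988501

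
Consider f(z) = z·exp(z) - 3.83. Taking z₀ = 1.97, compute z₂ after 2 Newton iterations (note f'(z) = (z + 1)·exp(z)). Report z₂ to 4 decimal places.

z_0 = 1.970000: f = 10.296233, f' = 21.296909 → z_1 = 1.970000 - (10.296233)/(21.296909) = 1.486539
z_1 = 1.486539: f = 2.743123, f' = 10.994886 → z_2 = 1.486539 - (2.743123)/(10.994886) = 1.237048

1.2370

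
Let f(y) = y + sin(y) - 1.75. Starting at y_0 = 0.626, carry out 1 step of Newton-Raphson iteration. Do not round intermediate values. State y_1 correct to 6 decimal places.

Newton update: y ← y − f(y)/f'(y).
f'(y) = 1 + cos(y)
y_0 = 0.626000: f = -0.538092, f' = 1.810378 → y_1 = 0.626000 - (-0.538092)/(1.810378) = 0.923226

0.923226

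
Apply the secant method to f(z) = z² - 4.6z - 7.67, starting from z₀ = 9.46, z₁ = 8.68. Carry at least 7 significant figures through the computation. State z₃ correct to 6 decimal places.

6.089712

f(z_0) = 38.305600, f(z_1) = 27.744400
z_2 = 8.680000 - (27.744400)·(8.680000 - 9.460000)/(27.744400 - (38.305600)) = 6.630931; f(z_2) = 5.796960
z_3 = 6.630931 - (5.796960)·(6.630931 - 8.680000)/(5.796960 - (27.744400)) = 6.089712; f(z_3) = 1.401913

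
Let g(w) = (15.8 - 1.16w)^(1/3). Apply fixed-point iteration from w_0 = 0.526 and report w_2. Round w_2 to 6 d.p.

w_1 = g(0.526000) = 2.476573
w_2 = g(2.476573) = 2.346936

2.346936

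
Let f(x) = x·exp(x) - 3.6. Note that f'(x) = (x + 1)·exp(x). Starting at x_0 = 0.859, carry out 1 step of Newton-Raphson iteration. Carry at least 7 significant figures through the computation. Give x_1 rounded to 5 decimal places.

Newton update: x ← x − f(x)/f'(x).
x_0 = 0.859000: f = -1.572074, f' = 4.388725 → x_1 = 0.859000 - (-1.572074)/(4.388725) = 1.217207

1.21721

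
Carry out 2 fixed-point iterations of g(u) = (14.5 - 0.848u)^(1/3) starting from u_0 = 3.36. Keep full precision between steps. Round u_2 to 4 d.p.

2.3256

u_1 = g(3.360000) = 2.266997
u_2 = g(2.266997) = 2.325586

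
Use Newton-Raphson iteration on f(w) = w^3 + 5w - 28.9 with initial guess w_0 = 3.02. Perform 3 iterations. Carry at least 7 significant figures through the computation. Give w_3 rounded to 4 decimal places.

f'(w) = 3w^2 + 5
w_0 = 3.020000: f = 13.743608, f' = 32.361200 → w_1 = 3.020000 - (13.743608)/(32.361200) = 2.595306
w_1 = 2.595306: f = 1.557507, f' = 25.206839 → w_2 = 2.595306 - (1.557507)/(25.206839) = 2.533517
w_2 = 2.533517: f = 0.029490, f' = 24.256124 → w_3 = 2.533517 - (0.029490)/(24.256124) = 2.532301

2.5323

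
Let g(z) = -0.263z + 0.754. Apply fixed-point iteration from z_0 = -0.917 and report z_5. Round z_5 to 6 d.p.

z_1 = g(-0.917000) = 0.995171
z_2 = g(0.995171) = 0.492270
z_3 = g(0.492270) = 0.624533
z_4 = g(0.624533) = 0.589748
z_5 = g(0.589748) = 0.598896

0.598896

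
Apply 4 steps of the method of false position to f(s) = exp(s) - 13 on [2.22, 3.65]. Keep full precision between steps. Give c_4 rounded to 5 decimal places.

f(2.220000) = -3.792669, f(3.650000) = 25.474666
step 1: c = 2.405310, f(c) = -1.918140 < 0 → new bracket [2.405310, 3.650000]
step 2: c = 2.492467, f(c) = -0.908931 < 0 → new bracket [2.492467, 3.650000]
step 3: c = 2.532345, f(c) = -0.417024 < 0 → new bracket [2.532345, 3.650000]
step 4: c = 2.550346, f(c) = -0.188460 < 0 → new bracket [2.550346, 3.650000]

2.55035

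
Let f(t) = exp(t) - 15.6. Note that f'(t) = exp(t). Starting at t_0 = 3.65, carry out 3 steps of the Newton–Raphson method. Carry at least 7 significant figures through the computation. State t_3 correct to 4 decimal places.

2.7482

t_0 = 3.650000: f = 22.874666, f' = 38.474666 → t_1 = 3.650000 - (22.874666)/(38.474666) = 3.055462
t_1 = 3.055462: f = 5.630984, f' = 21.230984 → t_2 = 3.055462 - (5.630984)/(21.230984) = 2.790237
t_2 = 2.790237: f = 0.684876, f' = 16.284876 → t_3 = 2.790237 - (0.684876)/(16.284876) = 2.748181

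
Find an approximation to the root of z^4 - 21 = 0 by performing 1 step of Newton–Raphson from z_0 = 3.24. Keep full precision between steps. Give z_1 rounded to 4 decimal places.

2.5844

f'(z) = 4z^3
z_0 = 3.240000: f = 89.199606, f' = 136.048896 → z_1 = 3.240000 - (89.199606)/(136.048896) = 2.584356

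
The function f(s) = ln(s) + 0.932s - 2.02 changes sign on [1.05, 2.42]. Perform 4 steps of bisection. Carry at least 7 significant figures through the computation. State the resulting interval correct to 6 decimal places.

[1.563750, 1.649375]

f(1.050000) = -0.992610, f(2.420000) = 1.119208 (opposite signs)
step 1: m = 1.735000, f(m) = 0.148027 > 0 → root in [1.050000, 1.735000]
step 2: m = 1.392500, f(m) = -0.391089 < 0 → root in [1.392500, 1.735000]
step 3: m = 1.563750, f(m) = -0.115498 < 0 → root in [1.563750, 1.735000]
step 4: m = 1.649375, f(m) = 0.017614 > 0 → root in [1.563750, 1.649375]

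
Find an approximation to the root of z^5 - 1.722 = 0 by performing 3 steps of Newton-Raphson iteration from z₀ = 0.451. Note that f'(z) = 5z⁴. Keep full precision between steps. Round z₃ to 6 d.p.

5.558774

Newton update: z ← z − f(z)/f'(z).
z_0 = 0.451000: f = -1.703341, f' = 0.206860 → z_1 = 0.451000 - (-1.703341)/(0.206860) = 8.685277
z_1 = 8.685277: f = 49420.066069, f' = 28451.473773 → z_2 = 8.685277 - (49420.066069)/(28451.473773) = 6.948282
z_2 = 6.948282: f = 16193.514858, f' = 11654.129712 → z_3 = 6.948282 - (16193.514858)/(11654.129712) = 5.558774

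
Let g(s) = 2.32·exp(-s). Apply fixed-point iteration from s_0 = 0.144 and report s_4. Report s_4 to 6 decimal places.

0.424020

s_1 = g(0.144000) = 2.008860
s_2 = g(2.008860) = 0.311208
s_3 = g(0.311208) = 1.699542
s_4 = g(1.699542) = 0.424020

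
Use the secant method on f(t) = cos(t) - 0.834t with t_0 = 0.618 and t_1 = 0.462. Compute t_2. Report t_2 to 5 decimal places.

0.84034

Secant update: t_(k+1) = t_k − f(t_k)·(t_k − t_(k-1))/(f(t_k) − f(t_(k-1))).
f(t_0) = 0.299627, f(t_1) = 0.509855
t_2 = 0.462000 - (0.509855)·(0.462000 - 0.618000)/(0.509855 - (0.299627)) = 0.840339; f(t_2) = -0.033632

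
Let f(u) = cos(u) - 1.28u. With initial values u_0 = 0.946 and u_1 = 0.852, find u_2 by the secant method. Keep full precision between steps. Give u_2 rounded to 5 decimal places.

0.64250

Secant update: u_(k+1) = u_k − f(u_k)·(u_k − u_(k-1))/(f(u_k) − f(u_(k-1))).
f(u_0) = -0.625948, f(u_1) = -0.432081
u_2 = 0.852000 - (-0.432081)·(0.852000 - 0.946000)/(-0.432081 - (-0.625948)) = 0.642498; f(u_2) = -0.021796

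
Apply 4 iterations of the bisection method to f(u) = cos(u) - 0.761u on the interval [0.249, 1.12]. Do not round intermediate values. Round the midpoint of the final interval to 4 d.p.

0.8750

f(0.249000) = 0.779670, f(1.120000) = -0.416638 (opposite signs)
step 1: m = 0.684500, f(m) = 0.253831 > 0 → root in [0.684500, 1.120000]
step 2: m = 0.902250, f(m) = -0.066766 < 0 → root in [0.684500, 0.902250]
step 3: m = 0.793375, f(m) = 0.097685 > 0 → root in [0.793375, 0.902250]
step 4: m = 0.847813, f(m) = 0.016440 > 0 → root in [0.847813, 0.902250]
Midpoint of [0.847813, 0.902250] = 0.875031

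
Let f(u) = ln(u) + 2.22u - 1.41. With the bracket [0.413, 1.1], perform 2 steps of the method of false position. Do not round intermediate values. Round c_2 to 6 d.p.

False-position update: c = (a·f(b) − b·f(a))/(f(b) − f(a)); replace the endpoint whose sign matches f(c).
f(0.413000) = -1.377448, f(1.100000) = 1.127310
step 1: c = 0.790804, f(c) = 0.110878 > 0 → new bracket [0.413000, 0.790804]
step 2: c = 0.762658, f(c) = 0.012154 > 0 → new bracket [0.413000, 0.762658]

0.762658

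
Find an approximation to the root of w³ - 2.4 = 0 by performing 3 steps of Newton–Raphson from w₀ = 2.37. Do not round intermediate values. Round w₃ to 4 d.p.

1.3432

f'(w) = 3w²
w_0 = 2.370000: f = 10.912053, f' = 16.850700 → w_1 = 2.370000 - (10.912053)/(16.850700) = 1.722427
w_1 = 1.722427: f = 2.710021, f' = 8.900268 → w_2 = 1.722427 - (2.710021)/(8.900268) = 1.417940
w_2 = 1.417940: f = 0.450843, f' = 6.031659 → w_3 = 1.417940 - (0.450843)/(6.031659) = 1.343194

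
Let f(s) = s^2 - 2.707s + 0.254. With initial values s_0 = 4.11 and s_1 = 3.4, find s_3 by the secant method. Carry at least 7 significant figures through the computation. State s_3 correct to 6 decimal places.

Secant update: s_(k+1) = s_k − f(s_k)·(s_k − s_(k-1))/(f(s_k) − f(s_(k-1))).
f(s_0) = 6.020330, f(s_1) = 2.610200
s_2 = 3.400000 - (2.610200)·(3.400000 - 4.110000)/(2.610200 - (6.020330)) = 2.856548; f(s_2) = 0.681191
s_3 = 2.856548 - (0.681191)·(2.856548 - 3.400000)/(0.681191 - (2.610200)) = 2.664639; f(s_3) = 0.141123

2.664639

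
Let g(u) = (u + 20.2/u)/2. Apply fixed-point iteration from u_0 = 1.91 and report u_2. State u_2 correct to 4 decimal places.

u_1 = g(1.910000) = 6.242958
u_2 = g(6.242958) = 4.739302

4.7393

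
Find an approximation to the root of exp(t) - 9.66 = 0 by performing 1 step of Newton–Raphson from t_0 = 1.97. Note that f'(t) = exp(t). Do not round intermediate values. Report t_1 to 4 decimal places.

t_0 = 1.970000: f = -2.489324, f' = 7.170676 → t_1 = 1.970000 - (-2.489324)/(7.170676) = 2.317153

2.3172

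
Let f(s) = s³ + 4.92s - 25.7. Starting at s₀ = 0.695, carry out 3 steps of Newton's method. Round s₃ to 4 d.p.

2.4900

f'(s) = 3s² + 4.92
s_0 = 0.695000: f = -21.944898, f' = 6.369075 → s_1 = 0.695000 - (-21.944898)/(6.369075) = 4.140539
s_1 = 4.140539: f = 65.657126, f' = 56.352195 → s_2 = 4.140539 - (65.657126)/(56.352195) = 2.975418
s_2 = 2.975418: f = 15.280772, f' = 31.479340 → s_3 = 2.975418 - (15.280772)/(31.479340) = 2.489996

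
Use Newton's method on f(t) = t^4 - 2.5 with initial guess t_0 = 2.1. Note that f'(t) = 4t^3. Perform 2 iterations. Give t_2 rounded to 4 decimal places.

1.3729

t_0 = 2.100000: f = 16.948100, f' = 37.044000 → t_1 = 2.100000 - (16.948100)/(37.044000) = 1.642487
t_1 = 1.642487: f = 4.777934, f' = 17.724176 → t_2 = 1.642487 - (4.777934)/(17.724176) = 1.372916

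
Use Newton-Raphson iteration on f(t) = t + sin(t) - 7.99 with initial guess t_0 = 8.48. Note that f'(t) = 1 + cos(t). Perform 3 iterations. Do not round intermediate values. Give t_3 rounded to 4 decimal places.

t_0 = 8.480000: f = 1.300367, f' = 0.414077 → t_1 = 8.480000 - (1.300367)/(0.414077) = 5.339603
t_1 = 5.339603: f = -3.460063, f' = 1.586891 → t_2 = 5.339603 - (-3.460063)/(1.586891) = 7.520006
t_2 = 7.520006: f = 0.474753, f' = 1.327801 → t_3 = 7.520006 - (0.474753)/(1.327801) = 7.162458

7.1625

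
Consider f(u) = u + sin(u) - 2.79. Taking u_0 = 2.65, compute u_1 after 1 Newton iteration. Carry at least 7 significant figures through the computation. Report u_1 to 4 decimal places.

-0.1539

f'(u) = 1 + cos(u)
u_0 = 2.650000: f = 0.332031, f' = 0.118418 → u_1 = 2.650000 - (0.332031)/(0.118418) = -0.153890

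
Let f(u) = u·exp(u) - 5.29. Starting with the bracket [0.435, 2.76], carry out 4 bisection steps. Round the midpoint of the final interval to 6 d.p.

1.379531

f(0.435000) = -4.617941, f(2.760000) = 38.317567 (opposite signs)
step 1: m = 1.597500, f(m) = 2.602713 > 0 → root in [0.435000, 1.597500]
step 2: m = 1.016250, f(m) = -2.482290 < 0 → root in [1.016250, 1.597500]
step 3: m = 1.306875, f(m) = -0.461607 < 0 → root in [1.306875, 1.597500]
step 4: m = 1.452187, f(m) = 0.914399 > 0 → root in [1.306875, 1.452187]
Midpoint of [1.306875, 1.452187] = 1.379531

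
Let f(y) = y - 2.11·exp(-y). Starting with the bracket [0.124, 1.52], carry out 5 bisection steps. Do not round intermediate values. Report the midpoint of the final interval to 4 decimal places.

f(0.124000) = -1.739931, f(1.520000) = 1.058518 (opposite signs)
step 1: m = 0.822000, f(m) = -0.105454 < 0 → root in [0.822000, 1.520000]
step 2: m = 1.171000, f(m) = 0.516780 > 0 → root in [0.822000, 1.171000]
step 3: m = 0.996500, f(m) = 0.217553 > 0 → root in [0.822000, 0.996500]
step 4: m = 0.909250, f(m) = 0.059287 > 0 → root in [0.822000, 0.909250]
step 5: m = 0.865625, f(m) = -0.022239 < 0 → root in [0.865625, 0.909250]
Midpoint of [0.865625, 0.909250] = 0.887438

0.8874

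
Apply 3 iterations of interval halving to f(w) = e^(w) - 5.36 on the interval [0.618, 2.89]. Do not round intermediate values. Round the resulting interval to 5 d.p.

[1.47000, 1.75400]

f(0.618000) = -3.504786, f(2.890000) = 12.633310 (opposite signs)
step 1: m = 1.754000, f(m) = 0.417667 > 0 → root in [0.618000, 1.754000]
step 2: m = 1.186000, f(m) = -2.086041 < 0 → root in [1.186000, 1.754000]
step 3: m = 1.470000, f(m) = -1.010765 < 0 → root in [1.470000, 1.754000]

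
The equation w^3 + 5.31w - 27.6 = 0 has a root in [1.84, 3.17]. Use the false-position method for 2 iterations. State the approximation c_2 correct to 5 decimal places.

2.41776

f(1.840000) = -11.600096, f(3.170000) = 21.087713
step 1: c = 2.311984, f(c) = -2.965183 < 0 → new bracket [2.311984, 3.170000]
step 2: c = 2.417758, f(c) = -0.628564 < 0 → new bracket [2.417758, 3.170000]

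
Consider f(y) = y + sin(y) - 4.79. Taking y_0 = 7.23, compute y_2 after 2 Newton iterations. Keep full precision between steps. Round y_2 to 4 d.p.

f'(y) = 1 + cos(y)
y_0 = 7.230000: f = 3.251559, f' = 1.584271 → y_1 = 7.230000 - (3.251559)/(1.584271) = 5.177600
y_1 = 5.177600: f = -0.506127, f' = 1.448611 → y_2 = 5.177600 - (-0.506127)/(1.448611) = 5.526988

5.5270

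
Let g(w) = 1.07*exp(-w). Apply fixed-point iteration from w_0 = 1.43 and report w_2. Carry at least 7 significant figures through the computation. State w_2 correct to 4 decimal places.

w_1 = g(1.430000) = 0.256061
w_2 = g(0.256061) = 0.828282

0.8283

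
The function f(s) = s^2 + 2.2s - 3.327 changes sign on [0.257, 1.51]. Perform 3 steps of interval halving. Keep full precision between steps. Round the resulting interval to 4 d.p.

[0.8835, 1.0401]

f(0.257000) = -2.695551, f(1.510000) = 2.275100 (opposite signs)
step 1: m = 0.883500, f(m) = -0.602728 < 0 → root in [0.883500, 1.510000]
step 2: m = 1.196750, f(m) = 0.738061 > 0 → root in [0.883500, 1.196750]
step 3: m = 1.040125, f(m) = 0.043135 > 0 → root in [0.883500, 1.040125]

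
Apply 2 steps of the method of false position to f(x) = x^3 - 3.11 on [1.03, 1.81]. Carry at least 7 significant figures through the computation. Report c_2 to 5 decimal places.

f(1.030000) = -2.017273, f(1.810000) = 2.819741
step 1: c = 1.355298, f(c) = -0.620542 < 0 → new bracket [1.355298, 1.810000]
step 2: c = 1.437315, f(c) = -0.140686 < 0 → new bracket [1.437315, 1.810000]

1.43732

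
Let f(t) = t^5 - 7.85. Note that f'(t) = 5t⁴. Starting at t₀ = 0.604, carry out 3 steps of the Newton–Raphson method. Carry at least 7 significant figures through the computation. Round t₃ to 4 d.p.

t_0 = 0.604000: f = -7.769613, f' = 0.665454 → t_1 = 0.604000 - (-7.769613)/(0.665454) = 12.279665
t_1 = 12.279665: f = 279203.240276, f' = 113688.395149 → t_2 = 12.279665 - (279203.240276)/(113688.395149) = 9.823801
t_2 = 9.823801: f = 91487.255467, f' = 46568.075888 → t_3 = 9.823801 - (91487.255467)/(46568.075888) = 7.859210

7.8592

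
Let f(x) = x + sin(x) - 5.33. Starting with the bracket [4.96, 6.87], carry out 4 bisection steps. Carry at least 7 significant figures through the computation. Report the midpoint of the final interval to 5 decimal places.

f(4.960000) = -1.339501, f(6.870000) = 2.093711 (opposite signs)
step 1: m = 5.915000, f(m) = 0.225077 > 0 → root in [4.960000, 5.915000]
step 2: m = 5.437500, f(m) = -0.640926 < 0 → root in [5.437500, 5.915000]
step 3: m = 5.676250, f(m) = -0.224103 < 0 → root in [5.676250, 5.915000]
step 4: m = 5.795625, f(m) = -0.002847 < 0 → root in [5.795625, 5.915000]
Midpoint of [5.795625, 5.915000] = 5.855313

5.85531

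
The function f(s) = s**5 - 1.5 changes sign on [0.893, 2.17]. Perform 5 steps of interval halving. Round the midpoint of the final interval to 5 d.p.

1.07258

f(0.893000) = -0.932119, f(2.170000) = 46.617014 (opposite signs)
step 1: m = 1.531500, f(m) = 6.925293 > 0 → root in [0.893000, 1.531500]
step 2: m = 1.212250, f(m) = 1.117948 > 0 → root in [0.893000, 1.212250]
step 3: m = 1.052625, f(m) = -0.207685 < 0 → root in [1.052625, 1.212250]
step 4: m = 1.132437, f(m) = 0.362392 > 0 → root in [1.052625, 1.132437]
step 5: m = 1.092531, f(m) = 0.056572 > 0 → root in [1.052625, 1.092531]
Midpoint of [1.052625, 1.092531] = 1.072578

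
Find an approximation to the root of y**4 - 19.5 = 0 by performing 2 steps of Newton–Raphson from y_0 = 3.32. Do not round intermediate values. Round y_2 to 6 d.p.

f'(y) = 4y**3
y_0 = 3.320000: f = 101.993302, f' = 146.377472 → y_1 = 3.320000 - (101.993302)/(146.377472) = 2.623217
y_1 = 2.623217: f = 27.851857, f' = 72.204249 → y_2 = 2.623217 - (27.851857)/(72.204249) = 2.237480

2.237480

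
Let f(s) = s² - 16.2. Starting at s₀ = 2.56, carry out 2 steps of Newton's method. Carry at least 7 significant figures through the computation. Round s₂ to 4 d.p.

f'(s) = 2s
s_0 = 2.560000: f = -9.646400, f' = 5.120000 → s_1 = 2.560000 - (-9.646400)/(5.120000) = 4.444063
s_1 = 4.444063: f = 3.549692, f' = 8.888125 → s_2 = 4.444063 - (3.549692)/(8.888125) = 4.044688

4.0447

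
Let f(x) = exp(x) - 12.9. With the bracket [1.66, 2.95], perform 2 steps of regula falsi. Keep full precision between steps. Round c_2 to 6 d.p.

False-position update: c = (a·f(b) − b·f(a))/(f(b) − f(a)); replace the endpoint whose sign matches f(c).
f(1.660000) = -7.640689, f(2.950000) = 6.205954
step 1: c = 2.371832, f(c) = -2.182988 < 0 → new bracket [2.371832, 2.950000]
step 2: c = 2.522284, f(c) = -0.442979 < 0 → new bracket [2.522284, 2.950000]

2.522284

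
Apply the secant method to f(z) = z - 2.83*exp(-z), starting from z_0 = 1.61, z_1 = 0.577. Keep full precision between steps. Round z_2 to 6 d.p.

1.085452

f(z_0) = 1.044318, f(z_1) = -1.012273
z_2 = 0.577000 - (-1.012273)·(0.577000 - 1.610000)/(-1.012273 - (1.044318)) = 1.085452; f(z_2) = 0.129622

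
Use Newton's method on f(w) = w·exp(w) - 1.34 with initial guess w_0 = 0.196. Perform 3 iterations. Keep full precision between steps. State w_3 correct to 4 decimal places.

0.6813

f'(w) = (w + 1)·exp(w)
w_0 = 0.196000: f = -1.101561, f' = 1.454966 → w_1 = 0.196000 - (-1.101561)/(1.454966) = 0.953104
w_1 = 0.953104: f = 1.132112, f' = 5.065860 → w_2 = 0.953104 - (1.132112)/(5.065860) = 0.729625
w_2 = 0.729625: f = 0.173464, f' = 3.587767 → w_3 = 0.729625 - (0.173464)/(3.587767) = 0.681277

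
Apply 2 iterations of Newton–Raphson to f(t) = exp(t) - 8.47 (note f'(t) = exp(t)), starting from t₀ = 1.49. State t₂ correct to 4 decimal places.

Newton update: t ← t − f(t)/f'(t).
t_0 = 1.490000: f = -4.032904, f' = 4.437096 → t_1 = 1.490000 - (-4.032904)/(4.437096) = 2.398906
t_1 = 2.398906: f = 2.541128, f' = 11.011128 → t_2 = 2.398906 - (2.541128)/(11.011128) = 2.168128

2.1681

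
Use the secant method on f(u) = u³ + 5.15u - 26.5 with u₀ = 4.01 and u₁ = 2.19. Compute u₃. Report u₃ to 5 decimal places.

2.42074

Secant update: u_(k+1) = u_k − f(u_k)·(u_k − u_(k-1))/(f(u_k) − f(u_(k-1))).
f(u_0) = 58.632701, f(u_1) = -4.718041
u_2 = 2.190000 - (-4.718041)·(2.190000 - 4.010000)/(-4.718041 - (58.632701)) = 2.325544; f(u_2) = -1.946539
u_3 = 2.325544 - (-1.946539)·(2.325544 - 2.190000)/(-1.946539 - (-4.718041)) = 2.420743; f(u_3) = 0.152365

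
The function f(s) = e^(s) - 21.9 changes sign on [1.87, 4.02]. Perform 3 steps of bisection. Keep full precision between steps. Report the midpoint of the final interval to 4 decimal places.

f(1.870000) = -15.411704, f(4.020000) = 33.801106 (opposite signs)
step 1: m = 2.945000, f(m) = -2.889338 < 0 → root in [2.945000, 4.020000]
step 2: m = 3.482500, f(m) = 10.640973 > 0 → root in [2.945000, 3.482500]
step 3: m = 3.213750, f(m) = 2.972182 > 0 → root in [2.945000, 3.213750]
Midpoint of [2.945000, 3.213750] = 3.079375

3.0794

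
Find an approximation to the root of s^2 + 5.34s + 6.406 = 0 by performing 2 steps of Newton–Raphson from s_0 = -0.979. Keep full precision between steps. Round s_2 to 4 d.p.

-1.7991

Newton update: s ← s − f(s)/f'(s).
f'(s) = 2s + 5.34
s_0 = -0.979000: f = 2.136581, f' = 3.382000 → s_1 = -0.979000 - (2.136581)/(3.382000) = -1.610751
s_1 = -1.610751: f = 0.399109, f' = 2.118499 → s_2 = -1.610751 - (0.399109)/(2.118499) = -1.799143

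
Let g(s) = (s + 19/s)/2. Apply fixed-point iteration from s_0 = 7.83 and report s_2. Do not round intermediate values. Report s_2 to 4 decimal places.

s_1 = g(7.830000) = 5.128282
s_2 = g(5.128282) = 4.416613

4.4166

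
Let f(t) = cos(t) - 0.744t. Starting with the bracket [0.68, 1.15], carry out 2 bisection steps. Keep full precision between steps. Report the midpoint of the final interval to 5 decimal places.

f(0.680000) = 0.271653, f(1.150000) = -0.447113 (opposite signs)
step 1: m = 0.915000, f(m) = -0.070969 < 0 → root in [0.680000, 0.915000]
step 2: m = 0.797500, f(m) = 0.105158 > 0 → root in [0.797500, 0.915000]
Midpoint of [0.797500, 0.915000] = 0.856250

0.85625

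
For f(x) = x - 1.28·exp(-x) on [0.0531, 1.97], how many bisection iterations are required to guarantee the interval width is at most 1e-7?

25

Initial width b − a = 1.97 − 0.0531 = 1.916900.
After n steps the width is (b−a)/2^n; need (b−a)/2^n ≤ 1e-7.
So n ≥ log₂(1.916900/1e-7) = log₂(19169000.0000) ≈ 24.1923.
Hence n = 25.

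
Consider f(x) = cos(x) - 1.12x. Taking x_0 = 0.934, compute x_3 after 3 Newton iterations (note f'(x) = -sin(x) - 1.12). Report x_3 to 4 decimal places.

x_0 = 0.934000: f = -0.451457, f' = -1.924005 → x_1 = 0.934000 - (-0.451457)/(-1.924005) = 0.699355
x_1 = 0.699355: f = -0.018021, f' = -1.763725 → x_2 = 0.699355 - (-0.018021)/(-1.763725) = 0.689138
x_2 = 0.689138: f = -0.000040, f' = -1.755872 → x_3 = 0.689138 - (-0.000040)/(-1.755872) = 0.689115

0.6891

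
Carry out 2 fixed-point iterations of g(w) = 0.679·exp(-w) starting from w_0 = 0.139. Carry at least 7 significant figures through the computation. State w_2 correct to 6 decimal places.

w_1 = g(0.139000) = 0.590885
w_2 = g(0.590885) = 0.376055

0.376055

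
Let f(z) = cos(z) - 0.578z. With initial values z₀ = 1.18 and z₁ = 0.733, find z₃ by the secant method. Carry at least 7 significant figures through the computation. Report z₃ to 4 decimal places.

f(z_0) = -0.301115, f(z_1) = 0.319496
z_2 = 0.733000 - (0.319496)·(0.733000 - 1.180000)/(0.319496 - (-0.301115)) = 0.963120; f(z_2) = 0.014278
z_3 = 0.963120 - (0.014278)·(0.963120 - 0.733000)/(0.014278 - (0.319496)) = 0.973885; f(z_3) = -0.000815

0.9739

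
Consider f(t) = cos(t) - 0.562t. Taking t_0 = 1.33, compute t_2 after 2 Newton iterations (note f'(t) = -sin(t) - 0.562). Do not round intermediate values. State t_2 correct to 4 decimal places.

0.9845

Newton update: t ← t − f(t)/f'(t).
t_0 = 1.330000: f = -0.508984, f' = -1.533148 → t_1 = 1.330000 - (-0.508984)/(-1.533148) = 0.998014
t_1 = 0.998014: f = -0.018911, f' = -1.402396 → t_2 = 0.998014 - (-0.018911)/(-1.402396) = 0.984529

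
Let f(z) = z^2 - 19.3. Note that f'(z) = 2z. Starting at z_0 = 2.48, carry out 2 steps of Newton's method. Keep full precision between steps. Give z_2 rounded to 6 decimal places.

4.446242

Newton update: z ← z − f(z)/f'(z).
z_0 = 2.480000: f = -13.149600, f' = 4.960000 → z_1 = 2.480000 - (-13.149600)/(4.960000) = 5.131129
z_1 = 5.131129: f = 7.028485, f' = 10.262258 → z_2 = 5.131129 - (7.028485)/(10.262258) = 4.446242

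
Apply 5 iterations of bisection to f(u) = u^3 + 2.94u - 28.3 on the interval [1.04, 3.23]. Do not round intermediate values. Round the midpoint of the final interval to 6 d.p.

f(1.040000) = -24.117536, f(3.230000) = 14.894467 (opposite signs)
step 1: m = 2.135000, f(m) = -12.291290 < 0 → root in [2.135000, 3.230000]
step 2: m = 2.682500, f(m) = -1.110700 < 0 → root in [2.682500, 3.230000]
step 3: m = 2.956250, f(m) = 6.227268 > 0 → root in [2.682500, 2.956250]
step 4: m = 2.819375, f(m) = 2.399823 > 0 → root in [2.682500, 2.819375]
step 5: m = 2.750938, f(m) = 0.605908 > 0 → root in [2.682500, 2.750938]
Midpoint of [2.682500, 2.750938] = 2.716719

2.716719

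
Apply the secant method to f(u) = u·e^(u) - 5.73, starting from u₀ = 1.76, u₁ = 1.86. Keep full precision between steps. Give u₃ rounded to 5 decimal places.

1.43111

f(u_0) = 4.499890, f(u_1) = 6.218150
u_2 = 1.860000 - (6.218150)·(1.860000 - 1.760000)/(6.218150 - (4.499890)) = 1.498114; f(u_2) = 0.971426
u_3 = 1.498114 - (0.971426)·(1.498114 - 1.860000)/(0.971426 - (6.218150)) = 1.431111; f(u_3) = 0.256827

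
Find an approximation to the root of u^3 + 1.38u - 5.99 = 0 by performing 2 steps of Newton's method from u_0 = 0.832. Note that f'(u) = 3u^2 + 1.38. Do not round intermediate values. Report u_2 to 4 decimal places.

u_0 = 0.832000: f = -4.265910, f' = 3.456672 → u_1 = 0.832000 - (-4.265910)/(3.456672) = 2.066109
u_1 = 2.066109: f = 5.681048, f' = 14.186418 → u_2 = 2.066109 - (5.681048)/(14.186418) = 1.665652

1.6657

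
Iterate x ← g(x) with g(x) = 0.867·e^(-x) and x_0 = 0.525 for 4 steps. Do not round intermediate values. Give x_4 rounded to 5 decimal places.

x_1 = g(0.525000) = 0.512879
x_2 = g(0.512879) = 0.519133
x_3 = g(0.519133) = 0.515896
x_4 = g(0.515896) = 0.517569

0.51757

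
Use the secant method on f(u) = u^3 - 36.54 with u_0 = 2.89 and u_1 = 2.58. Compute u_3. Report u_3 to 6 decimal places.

3.287195

f(u_0) = -12.402431, f(u_1) = -19.366488
u_2 = 2.580000 - (-19.366488)·(2.580000 - 2.890000)/(-19.366488 - (-12.402431)) = 3.442085; f(u_2) = 4.241659
u_3 = 3.442085 - (4.241659)·(3.442085 - 2.580000)/(4.241659 - (-19.366488)) = 3.287195; f(u_3) = -1.019716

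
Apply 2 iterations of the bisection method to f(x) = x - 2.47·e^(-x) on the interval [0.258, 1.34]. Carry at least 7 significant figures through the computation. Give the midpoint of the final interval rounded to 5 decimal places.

f(0.258000) = -1.650310, f(1.340000) = 0.693241 (opposite signs)
step 1: m = 0.799000, f(m) = -0.311953 < 0 → root in [0.799000, 1.340000]
step 2: m = 1.069500, f(m) = 0.221845 > 0 → root in [0.799000, 1.069500]
Midpoint of [0.799000, 1.069500] = 0.934250

0.93425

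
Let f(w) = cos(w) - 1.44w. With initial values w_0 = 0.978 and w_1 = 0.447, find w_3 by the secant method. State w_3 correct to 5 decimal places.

Secant update: w_(k+1) = w_k − f(w_k)·(w_k − w_(k-1))/(f(w_k) − f(w_(k-1))).
f(w_0) = -0.849638, f(w_1) = 0.258068
w_2 = 0.447000 - (0.258068)·(0.447000 - 0.978000)/(0.258068 - (-0.849638)) = 0.570710; f(w_2) = 0.019696
w_3 = 0.570710 - (0.019696)·(0.570710 - 0.447000)/(0.019696 - (0.258068)) = 0.580931; f(w_3) = -0.000589

0.58093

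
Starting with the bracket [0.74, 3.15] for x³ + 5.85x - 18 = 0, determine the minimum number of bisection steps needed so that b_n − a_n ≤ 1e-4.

15

Initial width b − a = 3.15 − 0.74 = 2.410000.
After n steps the width is (b−a)/2^n; need (b−a)/2^n ≤ 1e-4.
So n ≥ log₂(2.410000/1e-4) = log₂(24100.0000) ≈ 14.5567.
Hence n = 15.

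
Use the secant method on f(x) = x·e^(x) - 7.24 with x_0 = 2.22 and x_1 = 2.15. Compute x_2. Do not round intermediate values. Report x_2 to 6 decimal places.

1.753989

f(x_0) = 13.200275, f(x_1) = 11.217446
x_2 = 2.150000 - (11.217446)·(2.150000 - 2.220000)/(11.217446 - (13.200275)) = 1.753989; f(x_2) = 2.893860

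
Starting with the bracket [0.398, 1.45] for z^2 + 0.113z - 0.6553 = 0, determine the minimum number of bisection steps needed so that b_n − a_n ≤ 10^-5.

Initial width b − a = 1.45 − 0.398 = 1.052000.
After n steps the width is (b−a)/2^n; need (b−a)/2^n ≤ 10^-5.
So n ≥ log₂(1.052000/10^-5) = log₂(105200.0000) ≈ 16.6828.
Hence n = 17.

17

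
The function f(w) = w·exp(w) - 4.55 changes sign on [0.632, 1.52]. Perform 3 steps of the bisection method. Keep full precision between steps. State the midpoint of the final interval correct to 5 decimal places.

f(0.632000) = -3.360974, f(1.520000) = 2.399782 (opposite signs)
step 1: m = 1.076000, f(m) = -1.394173 < 0 → root in [1.076000, 1.520000]
step 2: m = 1.298000, f(m) = 0.203231 > 0 → root in [1.076000, 1.298000]
step 3: m = 1.187000, f(m) = -0.659922 < 0 → root in [1.187000, 1.298000]
Midpoint of [1.187000, 1.298000] = 1.242500

1.24250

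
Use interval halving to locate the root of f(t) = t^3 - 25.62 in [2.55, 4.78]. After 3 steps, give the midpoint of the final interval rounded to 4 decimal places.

2.9681

f(2.550000) = -9.038625, f(4.780000) = 83.595352 (opposite signs)
step 1: m = 3.665000, f(m) = 23.609105 > 0 → root in [2.550000, 3.665000]
step 2: m = 3.107500, f(m) = 4.387749 > 0 → root in [2.550000, 3.107500]
step 3: m = 2.828750, f(m) = -2.984833 < 0 → root in [2.828750, 3.107500]
Midpoint of [2.828750, 3.107500] = 2.968125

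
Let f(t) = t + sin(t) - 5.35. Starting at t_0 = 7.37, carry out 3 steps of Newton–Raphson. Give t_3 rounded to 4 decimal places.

f'(t) = 1 + cos(t)
t_0 = 7.370000: f = 2.905149, f' = 1.465307 → t_1 = 7.370000 - (2.905149)/(1.465307) = 5.387379
t_1 = 5.387379: f = -0.743335, f' = 1.624889 → t_2 = 5.387379 - (-0.743335)/(1.624889) = 5.844847
t_2 = 5.844847: f = 0.070411, f' = 1.905458 → t_3 = 5.844847 - (0.070411)/(1.905458) = 5.807894

5.8079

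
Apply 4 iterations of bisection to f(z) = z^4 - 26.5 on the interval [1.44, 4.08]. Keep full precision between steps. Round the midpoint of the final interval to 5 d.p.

2.34750

f(1.440000) = -22.200183, f(4.080000) = 250.602633 (opposite signs)
step 1: m = 2.760000, f(m) = 31.527830 > 0 → root in [1.440000, 2.760000]
step 2: m = 2.100000, f(m) = -7.051900 < 0 → root in [2.100000, 2.760000]
step 3: m = 2.430000, f(m) = 8.367844 > 0 → root in [2.100000, 2.430000]
step 4: m = 2.265000, f(m) = -0.180791 < 0 → root in [2.265000, 2.430000]
Midpoint of [2.265000, 2.430000] = 2.347500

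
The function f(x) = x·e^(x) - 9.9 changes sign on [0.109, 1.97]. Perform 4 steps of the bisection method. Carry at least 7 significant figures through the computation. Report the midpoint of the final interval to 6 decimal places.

f(0.109000) = -9.778447, f(1.970000) = 4.226233 (opposite signs)
step 1: m = 1.039500, f(m) = -6.960499 < 0 → root in [1.039500, 1.970000]
step 2: m = 1.504750, f(m) = -3.124069 < 0 → root in [1.504750, 1.970000]
step 3: m = 1.737375, f(m) = -0.027527 < 0 → root in [1.737375, 1.970000]
step 4: m = 1.853687, f(m) = 1.932671 > 0 → root in [1.737375, 1.853687]
Midpoint of [1.737375, 1.853687] = 1.795531

1.795531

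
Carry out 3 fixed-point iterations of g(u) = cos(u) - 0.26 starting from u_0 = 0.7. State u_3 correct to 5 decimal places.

0.55663

u_1 = g(0.700000) = 0.504842
u_2 = g(0.504842) = 0.615251
u_3 = g(0.615251) = 0.556629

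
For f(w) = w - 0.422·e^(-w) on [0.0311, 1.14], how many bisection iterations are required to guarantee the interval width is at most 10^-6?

Initial width b − a = 1.14 − 0.0311 = 1.108900.
After n steps the width is (b−a)/2^n; need (b−a)/2^n ≤ 10^-6.
So n ≥ log₂(1.108900/10^-6) = log₂(1108900.0000) ≈ 20.0807.
Hence n = 21.

21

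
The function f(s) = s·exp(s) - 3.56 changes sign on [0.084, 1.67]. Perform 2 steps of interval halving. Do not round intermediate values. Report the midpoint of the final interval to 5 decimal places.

1.07525

f(0.084000) = -3.468639, f(1.670000) = 5.311320 (opposite signs)
step 1: m = 0.877000, f(m) = -1.451975 < 0 → root in [0.877000, 1.670000]
step 2: m = 1.273500, f(m) = 0.990645 > 0 → root in [0.877000, 1.273500]
Midpoint of [0.877000, 1.273500] = 1.075250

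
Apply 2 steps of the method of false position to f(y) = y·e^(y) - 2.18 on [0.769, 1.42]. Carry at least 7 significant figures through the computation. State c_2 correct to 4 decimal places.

0.8779

f(0.769000) = -0.520800, f(1.420000) = 3.694711
step 1: c = 0.849427, f(c) = -0.193779 < 0 → new bracket [0.849427, 1.420000]
step 2: c = 0.877861, f(c) = -0.068088 < 0 → new bracket [0.877861, 1.420000]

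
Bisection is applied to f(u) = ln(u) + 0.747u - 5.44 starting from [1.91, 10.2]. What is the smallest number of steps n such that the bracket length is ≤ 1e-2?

10

Initial width b − a = 10.2 − 1.91 = 8.290000.
After n steps the width is (b−a)/2^n; need (b−a)/2^n ≤ 1e-2.
So n ≥ log₂(8.290000/1e-2) = log₂(829.0000) ≈ 9.6952.
Hence n = 10.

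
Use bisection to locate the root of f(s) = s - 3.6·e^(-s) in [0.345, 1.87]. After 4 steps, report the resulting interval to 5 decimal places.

[1.10750, 1.20281]

f(0.345000) = -2.204593, f(1.870000) = 1.315155 (opposite signs)
step 1: m = 1.107500, f(m) = -0.081882 < 0 → root in [1.107500, 1.870000]
step 2: m = 1.488750, f(m) = 0.676394 > 0 → root in [1.107500, 1.488750]
step 3: m = 1.298125, f(m) = 0.315169 > 0 → root in [1.107500, 1.298125]
step 4: m = 1.202812, f(m) = 0.121559 > 0 → root in [1.107500, 1.202812]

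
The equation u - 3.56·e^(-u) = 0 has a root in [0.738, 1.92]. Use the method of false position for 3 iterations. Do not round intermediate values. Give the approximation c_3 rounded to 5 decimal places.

False-position update: c = (a·f(b) − b·f(a))/(f(b) − f(a)); replace the endpoint whose sign matches f(c).
f(0.738000) = -0.963926, f(1.920000) = 1.398079
step 1: c = 1.220370, f(c) = 0.169739 > 0 → new bracket [0.738000, 1.220370]
step 2: c = 1.148147, f(c) = 0.018829 > 0 → new bracket [0.738000, 1.148147]
step 3: c = 1.140289, f(c) = 0.002061 > 0 → new bracket [0.738000, 1.140289]

1.14029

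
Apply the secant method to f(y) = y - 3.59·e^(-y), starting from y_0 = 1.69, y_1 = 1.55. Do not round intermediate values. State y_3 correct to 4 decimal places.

1.1495

Secant update: y_(k+1) = y_k − f(y_k)·(y_k − y_(k-1))/(f(y_k) − f(y_(k-1))).
f(y_0) = 1.027575, f(y_1) = 0.788030
y_2 = 1.550000 - (0.788030)·(1.550000 - 1.690000)/(0.788030 - (1.027575)) = 1.089443; f(y_2) = -0.118247
y_3 = 1.089443 - (-0.118247)·(1.089443 - 1.550000)/(-0.118247 - (0.788030)) = 1.149534; f(y_3) = 0.012279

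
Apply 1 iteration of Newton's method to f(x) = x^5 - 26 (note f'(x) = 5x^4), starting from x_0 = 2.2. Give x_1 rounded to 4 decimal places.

1.9820

Newton update: x ← x − f(x)/f'(x).
x_0 = 2.200000: f = 25.536320, f' = 117.128000 → x_1 = 2.200000 - (25.536320)/(117.128000) = 1.981979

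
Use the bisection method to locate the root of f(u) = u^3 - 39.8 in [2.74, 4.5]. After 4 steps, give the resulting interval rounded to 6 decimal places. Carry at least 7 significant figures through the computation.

f(2.740000) = -19.229176, f(4.500000) = 51.325000 (opposite signs)
step 1: m = 3.620000, f(m) = 7.637928 > 0 → root in [2.740000, 3.620000]
step 2: m = 3.180000, f(m) = -7.642568 < 0 → root in [3.180000, 3.620000]
step 3: m = 3.400000, f(m) = -0.496000 < 0 → root in [3.400000, 3.620000]
step 4: m = 3.510000, f(m) = 3.443551 > 0 → root in [3.400000, 3.510000]

[3.400000, 3.510000]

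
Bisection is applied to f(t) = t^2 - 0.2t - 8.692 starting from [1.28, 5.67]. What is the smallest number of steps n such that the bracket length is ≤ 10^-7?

26

Initial width b − a = 5.67 − 1.28 = 4.390000.
After n steps the width is (b−a)/2^n; need (b−a)/2^n ≤ 10^-7.
So n ≥ log₂(4.390000/10^-7) = log₂(43900000.0000) ≈ 25.3877.
Hence n = 26.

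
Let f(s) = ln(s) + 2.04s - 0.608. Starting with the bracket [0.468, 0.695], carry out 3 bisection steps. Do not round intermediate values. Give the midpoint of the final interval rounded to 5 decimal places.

f(0.468000) = -0.412567, f(0.695000) = 0.445957 (opposite signs)
step 1: m = 0.581500, f(m) = 0.036116 > 0 → root in [0.468000, 0.581500]
step 2: m = 0.524750, f(m) = -0.182343 < 0 → root in [0.524750, 0.581500]
step 3: m = 0.553125, f(m) = -0.071796 < 0 → root in [0.553125, 0.581500]
Midpoint of [0.553125, 0.581500] = 0.567313

0.56731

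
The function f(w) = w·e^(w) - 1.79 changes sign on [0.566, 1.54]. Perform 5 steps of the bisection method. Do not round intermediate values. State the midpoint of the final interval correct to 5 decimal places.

f(0.566000) = -0.793156, f(1.540000) = 5.393469 (opposite signs)
step 1: m = 1.053000, f(m) = 1.228148 > 0 → root in [0.566000, 1.053000]
step 2: m = 0.809500, f(m) = 0.028772 > 0 → root in [0.566000, 0.809500]
step 3: m = 0.687750, f(m) = -0.421904 < 0 → root in [0.687750, 0.809500]
step 4: m = 0.748625, f(m) = -0.207339 < 0 → root in [0.748625, 0.809500]
step 5: m = 0.779062, f(m) = -0.092089 < 0 → root in [0.779062, 0.809500]
Midpoint of [0.779062, 0.809500] = 0.794281

0.79428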